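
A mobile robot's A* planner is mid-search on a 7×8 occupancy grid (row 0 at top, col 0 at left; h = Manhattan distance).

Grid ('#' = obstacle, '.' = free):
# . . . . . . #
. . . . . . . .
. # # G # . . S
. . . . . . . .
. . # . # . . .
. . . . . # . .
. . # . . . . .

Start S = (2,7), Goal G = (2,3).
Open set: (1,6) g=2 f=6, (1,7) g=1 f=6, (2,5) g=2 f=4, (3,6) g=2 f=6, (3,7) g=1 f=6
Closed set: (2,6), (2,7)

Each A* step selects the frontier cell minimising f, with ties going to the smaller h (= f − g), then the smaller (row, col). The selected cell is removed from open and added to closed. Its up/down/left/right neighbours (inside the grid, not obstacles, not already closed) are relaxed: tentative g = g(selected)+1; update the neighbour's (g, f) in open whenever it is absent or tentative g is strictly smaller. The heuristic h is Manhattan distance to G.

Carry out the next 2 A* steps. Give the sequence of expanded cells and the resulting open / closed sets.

step 1: expand (2,5) (f=4, h=2) → closed; open now [(1,5) g=3 f=6, (1,6) g=2 f=6, (1,7) g=1 f=6, (3,5) g=3 f=6, (3,6) g=2 f=6, (3,7) g=1 f=6]
step 2: expand (1,5) (f=6, h=3) → closed; open now [(0,5) g=4 f=8, (1,4) g=4 f=6, (1,6) g=2 f=6, (1,7) g=1 f=6, (3,5) g=3 f=6, (3,6) g=2 f=6, (3,7) g=1 f=6]

order=[(2,5) → (1,5)]; open=[(0,5) g=4 f=8, (1,4) g=4 f=6, (1,6) g=2 f=6, (1,7) g=1 f=6, (3,5) g=3 f=6, (3,6) g=2 f=6, (3,7) g=1 f=6]; closed=[(1,5), (2,5), (2,6), (2,7)]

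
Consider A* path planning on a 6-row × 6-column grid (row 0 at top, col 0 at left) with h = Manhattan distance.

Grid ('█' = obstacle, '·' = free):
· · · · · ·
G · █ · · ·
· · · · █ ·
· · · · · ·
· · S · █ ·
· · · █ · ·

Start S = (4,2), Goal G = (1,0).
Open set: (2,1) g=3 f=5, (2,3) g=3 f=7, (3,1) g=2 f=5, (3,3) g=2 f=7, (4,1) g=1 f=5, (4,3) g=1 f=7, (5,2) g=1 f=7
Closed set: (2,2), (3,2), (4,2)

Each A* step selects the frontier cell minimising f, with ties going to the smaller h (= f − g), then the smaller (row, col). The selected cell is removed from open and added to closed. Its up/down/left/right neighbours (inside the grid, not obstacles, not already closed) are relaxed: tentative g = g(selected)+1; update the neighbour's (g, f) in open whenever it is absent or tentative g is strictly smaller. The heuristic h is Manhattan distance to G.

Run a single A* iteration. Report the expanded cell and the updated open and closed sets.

expanded=(2,1); open=[(1,1) g=4 f=5, (2,0) g=4 f=5, (2,3) g=3 f=7, (3,1) g=2 f=5, (3,3) g=2 f=7, (4,1) g=1 f=5, (4,3) g=1 f=7, (5,2) g=1 f=7]; closed=[(2,1), (2,2), (3,2), (4,2)]

step 1: expand (2,1) (f=5, h=2) → closed; open now [(1,1) g=4 f=5, (2,0) g=4 f=5, (2,3) g=3 f=7, (3,1) g=2 f=5, (3,3) g=2 f=7, (4,1) g=1 f=5, (4,3) g=1 f=7, (5,2) g=1 f=7]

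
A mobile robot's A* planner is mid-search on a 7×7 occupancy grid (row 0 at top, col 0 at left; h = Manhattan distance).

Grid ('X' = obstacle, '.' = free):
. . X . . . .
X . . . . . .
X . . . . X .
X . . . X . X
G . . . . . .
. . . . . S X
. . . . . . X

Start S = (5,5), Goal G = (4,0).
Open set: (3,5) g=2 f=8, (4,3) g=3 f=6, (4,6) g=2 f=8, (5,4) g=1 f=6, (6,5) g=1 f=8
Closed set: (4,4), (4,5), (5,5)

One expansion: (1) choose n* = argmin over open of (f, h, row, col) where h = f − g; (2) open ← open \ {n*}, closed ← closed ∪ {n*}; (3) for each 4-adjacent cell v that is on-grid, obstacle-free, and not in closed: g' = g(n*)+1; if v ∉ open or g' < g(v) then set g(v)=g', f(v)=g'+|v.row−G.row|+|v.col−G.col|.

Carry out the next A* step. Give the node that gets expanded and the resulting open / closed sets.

expanded=(4,3); open=[(3,3) g=4 f=8, (3,5) g=2 f=8, (4,2) g=4 f=6, (4,6) g=2 f=8, (5,3) g=4 f=8, (5,4) g=1 f=6, (6,5) g=1 f=8]; closed=[(4,3), (4,4), (4,5), (5,5)]

step 1: expand (4,3) (f=6, h=3) → closed; open now [(3,3) g=4 f=8, (3,5) g=2 f=8, (4,2) g=4 f=6, (4,6) g=2 f=8, (5,3) g=4 f=8, (5,4) g=1 f=6, (6,5) g=1 f=8]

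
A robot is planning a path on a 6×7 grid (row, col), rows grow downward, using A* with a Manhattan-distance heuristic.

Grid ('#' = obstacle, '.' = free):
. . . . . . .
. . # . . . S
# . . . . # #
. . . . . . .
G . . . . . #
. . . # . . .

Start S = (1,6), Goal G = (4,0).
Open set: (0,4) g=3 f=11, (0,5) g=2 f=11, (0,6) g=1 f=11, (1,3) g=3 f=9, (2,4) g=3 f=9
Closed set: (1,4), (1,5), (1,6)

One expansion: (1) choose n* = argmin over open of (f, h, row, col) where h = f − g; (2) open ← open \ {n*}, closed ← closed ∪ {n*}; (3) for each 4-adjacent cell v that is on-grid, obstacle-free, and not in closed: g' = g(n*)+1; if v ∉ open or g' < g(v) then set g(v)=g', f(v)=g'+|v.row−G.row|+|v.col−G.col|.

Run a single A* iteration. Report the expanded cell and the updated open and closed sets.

expanded=(1,3); open=[(0,3) g=4 f=11, (0,4) g=3 f=11, (0,5) g=2 f=11, (0,6) g=1 f=11, (2,3) g=4 f=9, (2,4) g=3 f=9]; closed=[(1,3), (1,4), (1,5), (1,6)]

step 1: expand (1,3) (f=9, h=6) → closed; open now [(0,3) g=4 f=11, (0,4) g=3 f=11, (0,5) g=2 f=11, (0,6) g=1 f=11, (2,3) g=4 f=9, (2,4) g=3 f=9]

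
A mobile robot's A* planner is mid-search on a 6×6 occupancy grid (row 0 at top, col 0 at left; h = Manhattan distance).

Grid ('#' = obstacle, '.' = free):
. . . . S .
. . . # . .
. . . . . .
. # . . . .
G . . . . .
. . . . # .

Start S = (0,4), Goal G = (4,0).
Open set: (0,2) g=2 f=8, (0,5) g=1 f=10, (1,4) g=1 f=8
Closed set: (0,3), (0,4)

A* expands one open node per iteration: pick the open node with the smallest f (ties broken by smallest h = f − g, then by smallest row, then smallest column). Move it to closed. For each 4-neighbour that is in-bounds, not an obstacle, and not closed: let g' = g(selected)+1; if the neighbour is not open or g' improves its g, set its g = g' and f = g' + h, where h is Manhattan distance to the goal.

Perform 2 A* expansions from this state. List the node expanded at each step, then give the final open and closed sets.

step 1: expand (0,2) (f=8, h=6) → closed; open now [(0,1) g=3 f=8, (0,5) g=1 f=10, (1,2) g=3 f=8, (1,4) g=1 f=8]
step 2: expand (0,1) (f=8, h=5) → closed; open now [(0,0) g=4 f=8, (0,5) g=1 f=10, (1,1) g=4 f=8, (1,2) g=3 f=8, (1,4) g=1 f=8]

order=[(0,2) → (0,1)]; open=[(0,0) g=4 f=8, (0,5) g=1 f=10, (1,1) g=4 f=8, (1,2) g=3 f=8, (1,4) g=1 f=8]; closed=[(0,1), (0,2), (0,3), (0,4)]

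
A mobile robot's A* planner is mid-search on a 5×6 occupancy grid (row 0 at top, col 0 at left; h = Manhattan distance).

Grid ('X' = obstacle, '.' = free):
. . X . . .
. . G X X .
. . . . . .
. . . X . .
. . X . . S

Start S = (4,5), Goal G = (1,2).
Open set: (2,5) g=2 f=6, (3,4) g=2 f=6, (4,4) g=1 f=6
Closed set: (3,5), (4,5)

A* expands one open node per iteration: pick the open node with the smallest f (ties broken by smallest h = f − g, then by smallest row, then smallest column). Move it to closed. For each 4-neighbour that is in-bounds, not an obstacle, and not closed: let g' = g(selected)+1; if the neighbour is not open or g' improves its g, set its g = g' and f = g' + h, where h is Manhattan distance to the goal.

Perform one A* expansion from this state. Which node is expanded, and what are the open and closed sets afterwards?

step 1: expand (2,5) (f=6, h=4) → closed; open now [(1,5) g=3 f=6, (2,4) g=3 f=6, (3,4) g=2 f=6, (4,4) g=1 f=6]

expanded=(2,5); open=[(1,5) g=3 f=6, (2,4) g=3 f=6, (3,4) g=2 f=6, (4,4) g=1 f=6]; closed=[(2,5), (3,5), (4,5)]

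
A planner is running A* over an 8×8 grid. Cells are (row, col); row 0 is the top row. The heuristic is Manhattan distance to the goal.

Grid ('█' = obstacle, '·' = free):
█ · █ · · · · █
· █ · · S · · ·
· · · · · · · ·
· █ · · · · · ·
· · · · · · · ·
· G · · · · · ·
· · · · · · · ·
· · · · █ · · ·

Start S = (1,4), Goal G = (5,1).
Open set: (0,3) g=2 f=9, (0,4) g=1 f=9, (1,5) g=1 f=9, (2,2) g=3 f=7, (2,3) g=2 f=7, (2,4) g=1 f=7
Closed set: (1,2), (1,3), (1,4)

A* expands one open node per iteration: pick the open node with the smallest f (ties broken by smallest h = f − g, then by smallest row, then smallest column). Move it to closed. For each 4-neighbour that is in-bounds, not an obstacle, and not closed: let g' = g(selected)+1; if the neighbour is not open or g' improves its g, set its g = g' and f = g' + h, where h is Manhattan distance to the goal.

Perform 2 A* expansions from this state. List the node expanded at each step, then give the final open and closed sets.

step 1: expand (2,2) (f=7, h=4) → closed; open now [(0,3) g=2 f=9, (0,4) g=1 f=9, (1,5) g=1 f=9, (2,1) g=4 f=7, (2,3) g=2 f=7, (2,4) g=1 f=7, (3,2) g=4 f=7]
step 2: expand (2,1) (f=7, h=3) → closed; open now [(0,3) g=2 f=9, (0,4) g=1 f=9, (1,5) g=1 f=9, (2,0) g=5 f=9, (2,3) g=2 f=7, (2,4) g=1 f=7, (3,2) g=4 f=7]

order=[(2,2) → (2,1)]; open=[(0,3) g=2 f=9, (0,4) g=1 f=9, (1,5) g=1 f=9, (2,0) g=5 f=9, (2,3) g=2 f=7, (2,4) g=1 f=7, (3,2) g=4 f=7]; closed=[(1,2), (1,3), (1,4), (2,1), (2,2)]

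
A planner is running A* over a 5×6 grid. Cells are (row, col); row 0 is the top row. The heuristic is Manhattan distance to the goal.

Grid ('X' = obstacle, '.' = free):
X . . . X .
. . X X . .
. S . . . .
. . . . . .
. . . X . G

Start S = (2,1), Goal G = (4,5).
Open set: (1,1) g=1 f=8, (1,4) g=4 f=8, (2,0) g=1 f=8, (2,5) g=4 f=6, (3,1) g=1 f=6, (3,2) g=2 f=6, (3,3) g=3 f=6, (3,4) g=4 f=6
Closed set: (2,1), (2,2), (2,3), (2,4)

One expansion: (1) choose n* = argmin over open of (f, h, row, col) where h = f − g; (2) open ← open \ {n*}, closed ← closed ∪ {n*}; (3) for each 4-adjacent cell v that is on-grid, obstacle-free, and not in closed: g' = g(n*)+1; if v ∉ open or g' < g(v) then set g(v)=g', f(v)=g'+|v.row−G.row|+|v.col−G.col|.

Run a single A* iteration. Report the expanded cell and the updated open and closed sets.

step 1: expand (2,5) (f=6, h=2) → closed; open now [(1,1) g=1 f=8, (1,4) g=4 f=8, (1,5) g=5 f=8, (2,0) g=1 f=8, (3,1) g=1 f=6, (3,2) g=2 f=6, (3,3) g=3 f=6, (3,4) g=4 f=6, (3,5) g=5 f=6]

expanded=(2,5); open=[(1,1) g=1 f=8, (1,4) g=4 f=8, (1,5) g=5 f=8, (2,0) g=1 f=8, (3,1) g=1 f=6, (3,2) g=2 f=6, (3,3) g=3 f=6, (3,4) g=4 f=6, (3,5) g=5 f=6]; closed=[(2,1), (2,2), (2,3), (2,4), (2,5)]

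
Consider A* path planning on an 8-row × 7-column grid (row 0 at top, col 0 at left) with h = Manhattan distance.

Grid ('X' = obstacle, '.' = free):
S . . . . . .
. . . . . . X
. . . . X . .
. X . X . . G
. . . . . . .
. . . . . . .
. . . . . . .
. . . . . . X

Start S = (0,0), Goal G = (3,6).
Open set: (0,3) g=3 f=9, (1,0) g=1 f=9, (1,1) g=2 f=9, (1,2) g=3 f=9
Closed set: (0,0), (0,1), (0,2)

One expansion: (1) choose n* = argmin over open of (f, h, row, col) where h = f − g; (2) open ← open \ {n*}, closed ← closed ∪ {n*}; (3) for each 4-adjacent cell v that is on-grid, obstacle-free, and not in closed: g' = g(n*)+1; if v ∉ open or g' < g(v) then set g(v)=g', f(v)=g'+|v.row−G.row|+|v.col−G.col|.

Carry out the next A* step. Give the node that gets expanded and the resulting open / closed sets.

step 1: expand (0,3) (f=9, h=6) → closed; open now [(0,4) g=4 f=9, (1,0) g=1 f=9, (1,1) g=2 f=9, (1,2) g=3 f=9, (1,3) g=4 f=9]

expanded=(0,3); open=[(0,4) g=4 f=9, (1,0) g=1 f=9, (1,1) g=2 f=9, (1,2) g=3 f=9, (1,3) g=4 f=9]; closed=[(0,0), (0,1), (0,2), (0,3)]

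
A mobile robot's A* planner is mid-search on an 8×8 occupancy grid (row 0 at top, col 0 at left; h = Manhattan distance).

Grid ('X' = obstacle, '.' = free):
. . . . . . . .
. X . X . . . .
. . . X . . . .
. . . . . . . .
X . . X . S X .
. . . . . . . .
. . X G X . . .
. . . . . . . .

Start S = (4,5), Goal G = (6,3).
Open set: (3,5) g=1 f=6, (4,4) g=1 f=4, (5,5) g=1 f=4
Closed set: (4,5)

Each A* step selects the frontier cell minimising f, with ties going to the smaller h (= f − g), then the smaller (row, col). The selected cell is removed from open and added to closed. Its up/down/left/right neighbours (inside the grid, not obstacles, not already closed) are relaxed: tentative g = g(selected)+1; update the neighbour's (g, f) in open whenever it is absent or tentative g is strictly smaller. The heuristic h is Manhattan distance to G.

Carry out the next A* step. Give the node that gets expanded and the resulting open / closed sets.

expanded=(4,4); open=[(3,4) g=2 f=6, (3,5) g=1 f=6, (5,4) g=2 f=4, (5,5) g=1 f=4]; closed=[(4,4), (4,5)]

step 1: expand (4,4) (f=4, h=3) → closed; open now [(3,4) g=2 f=6, (3,5) g=1 f=6, (5,4) g=2 f=4, (5,5) g=1 f=4]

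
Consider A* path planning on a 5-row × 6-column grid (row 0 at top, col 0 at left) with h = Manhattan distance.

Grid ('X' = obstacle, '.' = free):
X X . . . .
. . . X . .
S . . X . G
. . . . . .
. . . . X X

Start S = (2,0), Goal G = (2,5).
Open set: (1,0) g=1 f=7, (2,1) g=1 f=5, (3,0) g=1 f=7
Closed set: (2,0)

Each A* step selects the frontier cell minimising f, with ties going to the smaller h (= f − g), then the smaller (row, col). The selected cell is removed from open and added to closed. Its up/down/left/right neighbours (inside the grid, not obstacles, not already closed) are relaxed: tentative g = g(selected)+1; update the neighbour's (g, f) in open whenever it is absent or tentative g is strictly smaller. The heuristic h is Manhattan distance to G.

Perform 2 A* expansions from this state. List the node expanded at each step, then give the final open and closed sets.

step 1: expand (2,1) (f=5, h=4) → closed; open now [(1,0) g=1 f=7, (1,1) g=2 f=7, (2,2) g=2 f=5, (3,0) g=1 f=7, (3,1) g=2 f=7]
step 2: expand (2,2) (f=5, h=3) → closed; open now [(1,0) g=1 f=7, (1,1) g=2 f=7, (1,2) g=3 f=7, (3,0) g=1 f=7, (3,1) g=2 f=7, (3,2) g=3 f=7]

order=[(2,1) → (2,2)]; open=[(1,0) g=1 f=7, (1,1) g=2 f=7, (1,2) g=3 f=7, (3,0) g=1 f=7, (3,1) g=2 f=7, (3,2) g=3 f=7]; closed=[(2,0), (2,1), (2,2)]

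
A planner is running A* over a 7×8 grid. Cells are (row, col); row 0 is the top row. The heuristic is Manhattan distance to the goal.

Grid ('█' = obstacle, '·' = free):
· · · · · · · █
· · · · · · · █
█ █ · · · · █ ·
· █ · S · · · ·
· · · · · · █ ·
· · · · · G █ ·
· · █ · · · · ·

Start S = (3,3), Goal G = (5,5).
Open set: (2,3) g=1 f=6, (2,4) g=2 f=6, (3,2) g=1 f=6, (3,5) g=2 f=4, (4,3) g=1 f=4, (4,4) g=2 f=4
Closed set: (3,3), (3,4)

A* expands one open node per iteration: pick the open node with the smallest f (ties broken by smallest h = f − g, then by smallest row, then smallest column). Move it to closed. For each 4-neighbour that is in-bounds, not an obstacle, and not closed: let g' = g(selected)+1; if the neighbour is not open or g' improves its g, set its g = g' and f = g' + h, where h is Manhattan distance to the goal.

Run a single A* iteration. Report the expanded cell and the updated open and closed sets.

expanded=(3,5); open=[(2,3) g=1 f=6, (2,4) g=2 f=6, (2,5) g=3 f=6, (3,2) g=1 f=6, (3,6) g=3 f=6, (4,3) g=1 f=4, (4,4) g=2 f=4, (4,5) g=3 f=4]; closed=[(3,3), (3,4), (3,5)]

step 1: expand (3,5) (f=4, h=2) → closed; open now [(2,3) g=1 f=6, (2,4) g=2 f=6, (2,5) g=3 f=6, (3,2) g=1 f=6, (3,6) g=3 f=6, (4,3) g=1 f=4, (4,4) g=2 f=4, (4,5) g=3 f=4]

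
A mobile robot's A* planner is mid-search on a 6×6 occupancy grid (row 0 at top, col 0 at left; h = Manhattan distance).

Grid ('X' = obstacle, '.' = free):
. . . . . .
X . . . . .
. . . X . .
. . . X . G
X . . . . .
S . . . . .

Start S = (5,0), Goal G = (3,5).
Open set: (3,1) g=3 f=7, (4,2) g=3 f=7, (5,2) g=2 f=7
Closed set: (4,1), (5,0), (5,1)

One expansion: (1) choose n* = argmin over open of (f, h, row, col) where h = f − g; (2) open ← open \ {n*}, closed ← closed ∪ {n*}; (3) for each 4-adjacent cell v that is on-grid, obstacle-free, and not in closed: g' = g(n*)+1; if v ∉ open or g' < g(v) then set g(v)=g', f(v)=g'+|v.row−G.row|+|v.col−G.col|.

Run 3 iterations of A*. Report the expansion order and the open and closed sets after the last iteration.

order=[(3,1) → (3,2) → (4,2)]; open=[(2,1) g=4 f=9, (2,2) g=5 f=9, (3,0) g=4 f=9, (4,3) g=4 f=7, (5,2) g=2 f=7]; closed=[(3,1), (3,2), (4,1), (4,2), (5,0), (5,1)]

step 1: expand (3,1) (f=7, h=4) → closed; open now [(2,1) g=4 f=9, (3,0) g=4 f=9, (3,2) g=4 f=7, (4,2) g=3 f=7, (5,2) g=2 f=7]
step 2: expand (3,2) (f=7, h=3) → closed; open now [(2,1) g=4 f=9, (2,2) g=5 f=9, (3,0) g=4 f=9, (4,2) g=3 f=7, (5,2) g=2 f=7]
step 3: expand (4,2) (f=7, h=4) → closed; open now [(2,1) g=4 f=9, (2,2) g=5 f=9, (3,0) g=4 f=9, (4,3) g=4 f=7, (5,2) g=2 f=7]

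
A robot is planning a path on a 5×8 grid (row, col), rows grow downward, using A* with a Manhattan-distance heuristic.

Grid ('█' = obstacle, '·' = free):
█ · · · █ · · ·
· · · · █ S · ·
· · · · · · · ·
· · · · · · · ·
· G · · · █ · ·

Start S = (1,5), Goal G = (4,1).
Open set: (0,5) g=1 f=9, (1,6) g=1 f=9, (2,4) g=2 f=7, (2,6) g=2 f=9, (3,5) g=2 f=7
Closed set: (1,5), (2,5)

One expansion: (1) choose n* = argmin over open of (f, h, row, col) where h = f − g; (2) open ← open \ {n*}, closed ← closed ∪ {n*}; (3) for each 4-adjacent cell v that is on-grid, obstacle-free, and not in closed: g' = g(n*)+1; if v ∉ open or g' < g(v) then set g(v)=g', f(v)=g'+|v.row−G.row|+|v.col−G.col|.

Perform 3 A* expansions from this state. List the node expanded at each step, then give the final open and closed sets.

order=[(2,4) → (2,3) → (2,2)]; open=[(0,5) g=1 f=9, (1,2) g=5 f=9, (1,3) g=4 f=9, (1,6) g=1 f=9, (2,1) g=5 f=7, (2,6) g=2 f=9, (3,2) g=5 f=7, (3,3) g=4 f=7, (3,4) g=3 f=7, (3,5) g=2 f=7]; closed=[(1,5), (2,2), (2,3), (2,4), (2,5)]

step 1: expand (2,4) (f=7, h=5) → closed; open now [(0,5) g=1 f=9, (1,6) g=1 f=9, (2,3) g=3 f=7, (2,6) g=2 f=9, (3,4) g=3 f=7, (3,5) g=2 f=7]
step 2: expand (2,3) (f=7, h=4) → closed; open now [(0,5) g=1 f=9, (1,3) g=4 f=9, (1,6) g=1 f=9, (2,2) g=4 f=7, (2,6) g=2 f=9, (3,3) g=4 f=7, (3,4) g=3 f=7, (3,5) g=2 f=7]
step 3: expand (2,2) (f=7, h=3) → closed; open now [(0,5) g=1 f=9, (1,2) g=5 f=9, (1,3) g=4 f=9, (1,6) g=1 f=9, (2,1) g=5 f=7, (2,6) g=2 f=9, (3,2) g=5 f=7, (3,3) g=4 f=7, (3,4) g=3 f=7, (3,5) g=2 f=7]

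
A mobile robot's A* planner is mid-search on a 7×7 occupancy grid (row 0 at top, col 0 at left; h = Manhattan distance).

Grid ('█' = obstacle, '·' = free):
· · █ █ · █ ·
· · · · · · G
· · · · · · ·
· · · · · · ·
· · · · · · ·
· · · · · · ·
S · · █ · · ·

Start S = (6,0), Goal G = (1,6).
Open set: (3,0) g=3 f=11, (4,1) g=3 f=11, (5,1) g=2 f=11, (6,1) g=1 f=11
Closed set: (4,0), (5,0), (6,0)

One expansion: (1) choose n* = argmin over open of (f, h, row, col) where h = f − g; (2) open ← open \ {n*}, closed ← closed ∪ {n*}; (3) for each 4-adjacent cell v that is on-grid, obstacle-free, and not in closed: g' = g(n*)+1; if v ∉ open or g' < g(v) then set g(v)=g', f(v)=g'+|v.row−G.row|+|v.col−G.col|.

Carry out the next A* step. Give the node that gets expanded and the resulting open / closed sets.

expanded=(3,0); open=[(2,0) g=4 f=11, (3,1) g=4 f=11, (4,1) g=3 f=11, (5,1) g=2 f=11, (6,1) g=1 f=11]; closed=[(3,0), (4,0), (5,0), (6,0)]

step 1: expand (3,0) (f=11, h=8) → closed; open now [(2,0) g=4 f=11, (3,1) g=4 f=11, (4,1) g=3 f=11, (5,1) g=2 f=11, (6,1) g=1 f=11]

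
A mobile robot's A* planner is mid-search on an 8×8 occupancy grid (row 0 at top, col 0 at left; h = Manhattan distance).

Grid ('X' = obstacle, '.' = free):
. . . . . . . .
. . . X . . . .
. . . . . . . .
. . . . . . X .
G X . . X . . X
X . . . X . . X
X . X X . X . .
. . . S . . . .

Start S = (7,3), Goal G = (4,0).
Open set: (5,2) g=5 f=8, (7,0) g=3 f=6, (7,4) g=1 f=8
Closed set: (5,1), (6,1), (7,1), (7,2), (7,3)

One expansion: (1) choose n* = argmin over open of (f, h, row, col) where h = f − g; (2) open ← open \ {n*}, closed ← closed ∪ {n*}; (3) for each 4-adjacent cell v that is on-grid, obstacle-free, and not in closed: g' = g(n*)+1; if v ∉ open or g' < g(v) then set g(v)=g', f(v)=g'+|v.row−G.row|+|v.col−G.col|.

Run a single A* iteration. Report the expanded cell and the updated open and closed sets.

step 1: expand (7,0) (f=6, h=3) → closed; open now [(5,2) g=5 f=8, (7,4) g=1 f=8]

expanded=(7,0); open=[(5,2) g=5 f=8, (7,4) g=1 f=8]; closed=[(5,1), (6,1), (7,0), (7,1), (7,2), (7,3)]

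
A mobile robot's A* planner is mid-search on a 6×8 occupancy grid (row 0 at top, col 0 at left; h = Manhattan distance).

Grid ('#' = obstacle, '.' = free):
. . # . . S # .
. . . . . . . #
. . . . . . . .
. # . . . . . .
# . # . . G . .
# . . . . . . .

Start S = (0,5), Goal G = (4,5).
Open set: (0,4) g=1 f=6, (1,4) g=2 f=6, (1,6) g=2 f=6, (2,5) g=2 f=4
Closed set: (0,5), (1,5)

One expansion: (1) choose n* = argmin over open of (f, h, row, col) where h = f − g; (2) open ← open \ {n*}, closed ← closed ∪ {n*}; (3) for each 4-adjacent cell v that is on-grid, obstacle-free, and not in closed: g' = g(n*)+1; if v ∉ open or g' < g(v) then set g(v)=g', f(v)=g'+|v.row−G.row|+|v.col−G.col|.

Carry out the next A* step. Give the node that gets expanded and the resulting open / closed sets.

step 1: expand (2,5) (f=4, h=2) → closed; open now [(0,4) g=1 f=6, (1,4) g=2 f=6, (1,6) g=2 f=6, (2,4) g=3 f=6, (2,6) g=3 f=6, (3,5) g=3 f=4]

expanded=(2,5); open=[(0,4) g=1 f=6, (1,4) g=2 f=6, (1,6) g=2 f=6, (2,4) g=3 f=6, (2,6) g=3 f=6, (3,5) g=3 f=4]; closed=[(0,5), (1,5), (2,5)]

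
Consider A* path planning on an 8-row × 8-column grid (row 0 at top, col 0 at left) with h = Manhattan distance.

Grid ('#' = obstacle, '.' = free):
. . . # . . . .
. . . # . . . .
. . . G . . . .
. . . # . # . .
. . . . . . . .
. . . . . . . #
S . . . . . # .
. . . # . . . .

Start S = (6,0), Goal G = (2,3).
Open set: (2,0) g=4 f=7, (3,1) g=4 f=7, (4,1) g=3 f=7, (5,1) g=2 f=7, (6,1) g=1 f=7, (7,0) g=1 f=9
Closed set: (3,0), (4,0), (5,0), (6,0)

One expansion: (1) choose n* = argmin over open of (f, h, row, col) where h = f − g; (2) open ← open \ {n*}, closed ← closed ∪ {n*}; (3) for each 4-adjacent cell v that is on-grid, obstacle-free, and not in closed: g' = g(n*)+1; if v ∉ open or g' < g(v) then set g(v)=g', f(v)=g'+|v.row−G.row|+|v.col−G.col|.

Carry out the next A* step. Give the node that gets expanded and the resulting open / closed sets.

expanded=(2,0); open=[(1,0) g=5 f=9, (2,1) g=5 f=7, (3,1) g=4 f=7, (4,1) g=3 f=7, (5,1) g=2 f=7, (6,1) g=1 f=7, (7,0) g=1 f=9]; closed=[(2,0), (3,0), (4,0), (5,0), (6,0)]

step 1: expand (2,0) (f=7, h=3) → closed; open now [(1,0) g=5 f=9, (2,1) g=5 f=7, (3,1) g=4 f=7, (4,1) g=3 f=7, (5,1) g=2 f=7, (6,1) g=1 f=7, (7,0) g=1 f=9]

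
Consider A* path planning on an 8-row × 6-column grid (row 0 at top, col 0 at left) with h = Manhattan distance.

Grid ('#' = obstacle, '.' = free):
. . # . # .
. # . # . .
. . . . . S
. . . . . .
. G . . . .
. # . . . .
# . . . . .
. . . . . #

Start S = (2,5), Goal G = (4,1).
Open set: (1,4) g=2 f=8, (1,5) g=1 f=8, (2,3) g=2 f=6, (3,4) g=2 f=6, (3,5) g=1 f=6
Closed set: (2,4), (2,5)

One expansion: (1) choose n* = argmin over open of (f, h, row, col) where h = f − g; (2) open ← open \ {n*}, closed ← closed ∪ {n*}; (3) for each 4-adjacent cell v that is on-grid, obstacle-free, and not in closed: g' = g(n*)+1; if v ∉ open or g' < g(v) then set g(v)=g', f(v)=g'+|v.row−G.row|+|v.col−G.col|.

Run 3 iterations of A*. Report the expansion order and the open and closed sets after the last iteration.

step 1: expand (2,3) (f=6, h=4) → closed; open now [(1,4) g=2 f=8, (1,5) g=1 f=8, (2,2) g=3 f=6, (3,3) g=3 f=6, (3,4) g=2 f=6, (3,5) g=1 f=6]
step 2: expand (2,2) (f=6, h=3) → closed; open now [(1,2) g=4 f=8, (1,4) g=2 f=8, (1,5) g=1 f=8, (2,1) g=4 f=6, (3,2) g=4 f=6, (3,3) g=3 f=6, (3,4) g=2 f=6, (3,5) g=1 f=6]
step 3: expand (2,1) (f=6, h=2) → closed; open now [(1,2) g=4 f=8, (1,4) g=2 f=8, (1,5) g=1 f=8, (2,0) g=5 f=8, (3,1) g=5 f=6, (3,2) g=4 f=6, (3,3) g=3 f=6, (3,4) g=2 f=6, (3,5) g=1 f=6]

order=[(2,3) → (2,2) → (2,1)]; open=[(1,2) g=4 f=8, (1,4) g=2 f=8, (1,5) g=1 f=8, (2,0) g=5 f=8, (3,1) g=5 f=6, (3,2) g=4 f=6, (3,3) g=3 f=6, (3,4) g=2 f=6, (3,5) g=1 f=6]; closed=[(2,1), (2,2), (2,3), (2,4), (2,5)]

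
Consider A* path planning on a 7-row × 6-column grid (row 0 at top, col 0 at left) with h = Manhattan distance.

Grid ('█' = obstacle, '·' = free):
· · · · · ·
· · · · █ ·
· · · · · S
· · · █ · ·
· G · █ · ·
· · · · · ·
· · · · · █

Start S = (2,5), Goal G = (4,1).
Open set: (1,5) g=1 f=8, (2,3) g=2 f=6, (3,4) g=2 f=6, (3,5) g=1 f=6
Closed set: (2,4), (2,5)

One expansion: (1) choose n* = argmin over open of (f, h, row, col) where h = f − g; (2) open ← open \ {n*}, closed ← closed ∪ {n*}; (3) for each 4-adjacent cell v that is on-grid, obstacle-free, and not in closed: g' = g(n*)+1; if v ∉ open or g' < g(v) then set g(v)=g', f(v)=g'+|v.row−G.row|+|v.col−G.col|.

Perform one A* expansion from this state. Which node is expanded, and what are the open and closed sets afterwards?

step 1: expand (2,3) (f=6, h=4) → closed; open now [(1,3) g=3 f=8, (1,5) g=1 f=8, (2,2) g=3 f=6, (3,4) g=2 f=6, (3,5) g=1 f=6]

expanded=(2,3); open=[(1,3) g=3 f=8, (1,5) g=1 f=8, (2,2) g=3 f=6, (3,4) g=2 f=6, (3,5) g=1 f=6]; closed=[(2,3), (2,4), (2,5)]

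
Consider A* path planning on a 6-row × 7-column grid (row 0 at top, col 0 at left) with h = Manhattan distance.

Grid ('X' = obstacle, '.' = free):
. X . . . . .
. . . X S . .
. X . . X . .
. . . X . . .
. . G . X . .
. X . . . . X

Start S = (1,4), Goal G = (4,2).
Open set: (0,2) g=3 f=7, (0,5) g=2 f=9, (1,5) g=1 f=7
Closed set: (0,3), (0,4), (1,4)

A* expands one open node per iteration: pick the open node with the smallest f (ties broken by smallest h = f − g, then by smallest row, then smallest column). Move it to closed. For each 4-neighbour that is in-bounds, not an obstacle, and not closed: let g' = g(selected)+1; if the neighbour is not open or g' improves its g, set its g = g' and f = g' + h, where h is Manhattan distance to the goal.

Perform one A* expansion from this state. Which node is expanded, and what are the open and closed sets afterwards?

expanded=(0,2); open=[(0,5) g=2 f=9, (1,2) g=4 f=7, (1,5) g=1 f=7]; closed=[(0,2), (0,3), (0,4), (1,4)]

step 1: expand (0,2) (f=7, h=4) → closed; open now [(0,5) g=2 f=9, (1,2) g=4 f=7, (1,5) g=1 f=7]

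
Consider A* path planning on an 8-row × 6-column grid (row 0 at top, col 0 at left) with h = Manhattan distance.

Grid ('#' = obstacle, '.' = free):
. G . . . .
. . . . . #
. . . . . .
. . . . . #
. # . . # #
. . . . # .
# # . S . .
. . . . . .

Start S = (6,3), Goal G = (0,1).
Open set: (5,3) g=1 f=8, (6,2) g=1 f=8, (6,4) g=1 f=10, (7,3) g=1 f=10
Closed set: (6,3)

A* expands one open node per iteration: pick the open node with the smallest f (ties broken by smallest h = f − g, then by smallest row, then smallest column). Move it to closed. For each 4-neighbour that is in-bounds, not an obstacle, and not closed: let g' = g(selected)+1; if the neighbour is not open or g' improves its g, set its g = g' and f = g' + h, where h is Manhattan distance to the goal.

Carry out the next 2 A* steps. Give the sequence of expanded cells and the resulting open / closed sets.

order=[(5,3) → (4,3)]; open=[(3,3) g=3 f=8, (4,2) g=3 f=8, (5,2) g=2 f=8, (6,2) g=1 f=8, (6,4) g=1 f=10, (7,3) g=1 f=10]; closed=[(4,3), (5,3), (6,3)]

step 1: expand (5,3) (f=8, h=7) → closed; open now [(4,3) g=2 f=8, (5,2) g=2 f=8, (6,2) g=1 f=8, (6,4) g=1 f=10, (7,3) g=1 f=10]
step 2: expand (4,3) (f=8, h=6) → closed; open now [(3,3) g=3 f=8, (4,2) g=3 f=8, (5,2) g=2 f=8, (6,2) g=1 f=8, (6,4) g=1 f=10, (7,3) g=1 f=10]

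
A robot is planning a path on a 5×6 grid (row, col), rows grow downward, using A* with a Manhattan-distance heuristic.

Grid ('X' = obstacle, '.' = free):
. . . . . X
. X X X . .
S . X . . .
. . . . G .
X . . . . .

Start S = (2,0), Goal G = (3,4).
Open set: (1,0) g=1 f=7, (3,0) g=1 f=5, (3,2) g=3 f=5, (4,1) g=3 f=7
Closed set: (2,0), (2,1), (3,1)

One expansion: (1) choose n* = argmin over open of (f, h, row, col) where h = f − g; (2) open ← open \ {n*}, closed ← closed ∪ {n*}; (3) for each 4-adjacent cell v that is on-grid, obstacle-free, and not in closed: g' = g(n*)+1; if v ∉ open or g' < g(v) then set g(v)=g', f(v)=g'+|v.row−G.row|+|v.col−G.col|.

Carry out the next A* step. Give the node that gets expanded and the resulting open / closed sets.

step 1: expand (3,2) (f=5, h=2) → closed; open now [(1,0) g=1 f=7, (3,0) g=1 f=5, (3,3) g=4 f=5, (4,1) g=3 f=7, (4,2) g=4 f=7]

expanded=(3,2); open=[(1,0) g=1 f=7, (3,0) g=1 f=5, (3,3) g=4 f=5, (4,1) g=3 f=7, (4,2) g=4 f=7]; closed=[(2,0), (2,1), (3,1), (3,2)]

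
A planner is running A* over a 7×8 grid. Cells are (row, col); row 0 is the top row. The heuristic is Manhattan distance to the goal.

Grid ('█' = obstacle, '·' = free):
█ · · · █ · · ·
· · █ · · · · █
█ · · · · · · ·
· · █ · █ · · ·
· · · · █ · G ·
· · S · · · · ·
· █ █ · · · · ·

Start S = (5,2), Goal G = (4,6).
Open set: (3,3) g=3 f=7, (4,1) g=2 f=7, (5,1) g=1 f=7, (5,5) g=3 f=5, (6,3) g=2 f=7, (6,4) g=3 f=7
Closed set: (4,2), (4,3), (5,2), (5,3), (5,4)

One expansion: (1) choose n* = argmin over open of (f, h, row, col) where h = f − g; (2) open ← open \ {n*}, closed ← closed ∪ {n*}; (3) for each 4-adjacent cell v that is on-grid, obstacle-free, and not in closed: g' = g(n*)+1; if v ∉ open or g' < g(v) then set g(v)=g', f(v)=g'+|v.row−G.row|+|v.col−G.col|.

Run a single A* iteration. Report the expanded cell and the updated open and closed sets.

step 1: expand (5,5) (f=5, h=2) → closed; open now [(3,3) g=3 f=7, (4,1) g=2 f=7, (4,5) g=4 f=5, (5,1) g=1 f=7, (5,6) g=4 f=5, (6,3) g=2 f=7, (6,4) g=3 f=7, (6,5) g=4 f=7]

expanded=(5,5); open=[(3,3) g=3 f=7, (4,1) g=2 f=7, (4,5) g=4 f=5, (5,1) g=1 f=7, (5,6) g=4 f=5, (6,3) g=2 f=7, (6,4) g=3 f=7, (6,5) g=4 f=7]; closed=[(4,2), (4,3), (5,2), (5,3), (5,4), (5,5)]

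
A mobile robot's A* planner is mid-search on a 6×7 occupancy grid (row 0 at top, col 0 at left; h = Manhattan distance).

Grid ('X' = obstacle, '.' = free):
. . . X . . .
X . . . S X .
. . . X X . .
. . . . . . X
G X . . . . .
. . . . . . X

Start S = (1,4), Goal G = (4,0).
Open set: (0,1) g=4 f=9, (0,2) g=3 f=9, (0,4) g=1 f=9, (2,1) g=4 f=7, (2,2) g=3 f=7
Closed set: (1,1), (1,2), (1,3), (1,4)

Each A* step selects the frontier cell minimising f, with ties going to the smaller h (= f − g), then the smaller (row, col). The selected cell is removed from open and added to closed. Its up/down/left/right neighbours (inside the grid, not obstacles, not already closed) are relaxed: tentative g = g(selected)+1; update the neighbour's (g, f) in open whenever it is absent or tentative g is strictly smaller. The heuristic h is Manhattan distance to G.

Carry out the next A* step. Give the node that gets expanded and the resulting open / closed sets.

step 1: expand (2,1) (f=7, h=3) → closed; open now [(0,1) g=4 f=9, (0,2) g=3 f=9, (0,4) g=1 f=9, (2,0) g=5 f=7, (2,2) g=3 f=7, (3,1) g=5 f=7]

expanded=(2,1); open=[(0,1) g=4 f=9, (0,2) g=3 f=9, (0,4) g=1 f=9, (2,0) g=5 f=7, (2,2) g=3 f=7, (3,1) g=5 f=7]; closed=[(1,1), (1,2), (1,3), (1,4), (2,1)]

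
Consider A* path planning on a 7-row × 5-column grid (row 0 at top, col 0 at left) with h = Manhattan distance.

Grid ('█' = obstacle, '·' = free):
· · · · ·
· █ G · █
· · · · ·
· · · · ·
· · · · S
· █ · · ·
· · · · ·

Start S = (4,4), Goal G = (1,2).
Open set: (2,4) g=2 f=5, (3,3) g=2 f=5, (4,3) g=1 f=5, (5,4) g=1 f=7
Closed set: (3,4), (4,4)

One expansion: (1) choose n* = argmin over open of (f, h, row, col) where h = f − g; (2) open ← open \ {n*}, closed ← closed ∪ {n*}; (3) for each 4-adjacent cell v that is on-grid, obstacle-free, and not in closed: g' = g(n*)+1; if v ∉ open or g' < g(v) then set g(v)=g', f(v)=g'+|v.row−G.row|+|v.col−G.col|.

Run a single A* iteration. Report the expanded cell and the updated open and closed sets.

step 1: expand (2,4) (f=5, h=3) → closed; open now [(2,3) g=3 f=5, (3,3) g=2 f=5, (4,3) g=1 f=5, (5,4) g=1 f=7]

expanded=(2,4); open=[(2,3) g=3 f=5, (3,3) g=2 f=5, (4,3) g=1 f=5, (5,4) g=1 f=7]; closed=[(2,4), (3,4), (4,4)]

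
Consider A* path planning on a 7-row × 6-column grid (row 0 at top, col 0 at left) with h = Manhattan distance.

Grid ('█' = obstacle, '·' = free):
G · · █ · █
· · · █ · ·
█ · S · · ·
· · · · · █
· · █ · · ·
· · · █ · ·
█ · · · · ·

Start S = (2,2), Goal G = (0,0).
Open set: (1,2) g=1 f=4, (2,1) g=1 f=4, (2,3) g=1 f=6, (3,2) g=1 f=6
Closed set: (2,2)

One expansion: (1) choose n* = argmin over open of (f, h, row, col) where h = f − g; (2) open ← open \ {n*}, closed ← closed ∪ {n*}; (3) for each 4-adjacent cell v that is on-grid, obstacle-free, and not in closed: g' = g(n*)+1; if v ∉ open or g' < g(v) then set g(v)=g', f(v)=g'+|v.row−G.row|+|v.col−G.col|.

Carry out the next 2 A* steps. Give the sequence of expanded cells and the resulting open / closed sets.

step 1: expand (1,2) (f=4, h=3) → closed; open now [(0,2) g=2 f=4, (1,1) g=2 f=4, (2,1) g=1 f=4, (2,3) g=1 f=6, (3,2) g=1 f=6]
step 2: expand (0,2) (f=4, h=2) → closed; open now [(0,1) g=3 f=4, (1,1) g=2 f=4, (2,1) g=1 f=4, (2,3) g=1 f=6, (3,2) g=1 f=6]

order=[(1,2) → (0,2)]; open=[(0,1) g=3 f=4, (1,1) g=2 f=4, (2,1) g=1 f=4, (2,3) g=1 f=6, (3,2) g=1 f=6]; closed=[(0,2), (1,2), (2,2)]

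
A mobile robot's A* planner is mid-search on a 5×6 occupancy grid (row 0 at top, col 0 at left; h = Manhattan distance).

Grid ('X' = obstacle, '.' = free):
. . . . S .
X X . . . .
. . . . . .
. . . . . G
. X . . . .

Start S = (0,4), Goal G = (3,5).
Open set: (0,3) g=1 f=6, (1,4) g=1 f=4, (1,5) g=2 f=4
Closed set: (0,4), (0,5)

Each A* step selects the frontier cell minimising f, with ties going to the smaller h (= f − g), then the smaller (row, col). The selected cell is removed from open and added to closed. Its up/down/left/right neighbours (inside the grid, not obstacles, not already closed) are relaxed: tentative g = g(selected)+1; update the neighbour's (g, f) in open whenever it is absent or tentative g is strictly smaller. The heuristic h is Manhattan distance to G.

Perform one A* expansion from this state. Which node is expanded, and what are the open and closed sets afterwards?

expanded=(1,5); open=[(0,3) g=1 f=6, (1,4) g=1 f=4, (2,5) g=3 f=4]; closed=[(0,4), (0,5), (1,5)]

step 1: expand (1,5) (f=4, h=2) → closed; open now [(0,3) g=1 f=6, (1,4) g=1 f=4, (2,5) g=3 f=4]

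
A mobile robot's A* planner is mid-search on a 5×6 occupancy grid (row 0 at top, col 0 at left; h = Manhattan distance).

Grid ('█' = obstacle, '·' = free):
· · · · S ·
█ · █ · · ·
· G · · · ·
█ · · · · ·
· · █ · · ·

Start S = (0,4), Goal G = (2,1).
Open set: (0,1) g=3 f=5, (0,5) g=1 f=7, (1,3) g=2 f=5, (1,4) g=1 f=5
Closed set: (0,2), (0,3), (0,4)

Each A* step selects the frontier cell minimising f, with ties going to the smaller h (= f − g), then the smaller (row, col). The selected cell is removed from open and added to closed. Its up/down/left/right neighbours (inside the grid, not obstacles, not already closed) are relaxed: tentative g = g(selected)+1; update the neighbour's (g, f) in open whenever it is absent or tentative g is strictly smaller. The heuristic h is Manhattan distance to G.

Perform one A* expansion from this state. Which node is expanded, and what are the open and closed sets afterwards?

expanded=(0,1); open=[(0,0) g=4 f=7, (0,5) g=1 f=7, (1,1) g=4 f=5, (1,3) g=2 f=5, (1,4) g=1 f=5]; closed=[(0,1), (0,2), (0,3), (0,4)]

step 1: expand (0,1) (f=5, h=2) → closed; open now [(0,0) g=4 f=7, (0,5) g=1 f=7, (1,1) g=4 f=5, (1,3) g=2 f=5, (1,4) g=1 f=5]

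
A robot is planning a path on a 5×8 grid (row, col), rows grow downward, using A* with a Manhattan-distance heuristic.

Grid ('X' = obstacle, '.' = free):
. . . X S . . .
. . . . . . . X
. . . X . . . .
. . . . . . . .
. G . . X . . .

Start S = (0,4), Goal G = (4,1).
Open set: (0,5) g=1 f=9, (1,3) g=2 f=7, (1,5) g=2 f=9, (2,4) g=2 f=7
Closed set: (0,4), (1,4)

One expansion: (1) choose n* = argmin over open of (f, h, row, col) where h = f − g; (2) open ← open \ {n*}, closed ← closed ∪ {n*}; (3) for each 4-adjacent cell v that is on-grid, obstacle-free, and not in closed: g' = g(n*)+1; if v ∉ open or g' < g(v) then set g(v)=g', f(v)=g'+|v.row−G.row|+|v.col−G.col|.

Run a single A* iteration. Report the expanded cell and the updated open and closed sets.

expanded=(1,3); open=[(0,5) g=1 f=9, (1,2) g=3 f=7, (1,5) g=2 f=9, (2,4) g=2 f=7]; closed=[(0,4), (1,3), (1,4)]

step 1: expand (1,3) (f=7, h=5) → closed; open now [(0,5) g=1 f=9, (1,2) g=3 f=7, (1,5) g=2 f=9, (2,4) g=2 f=7]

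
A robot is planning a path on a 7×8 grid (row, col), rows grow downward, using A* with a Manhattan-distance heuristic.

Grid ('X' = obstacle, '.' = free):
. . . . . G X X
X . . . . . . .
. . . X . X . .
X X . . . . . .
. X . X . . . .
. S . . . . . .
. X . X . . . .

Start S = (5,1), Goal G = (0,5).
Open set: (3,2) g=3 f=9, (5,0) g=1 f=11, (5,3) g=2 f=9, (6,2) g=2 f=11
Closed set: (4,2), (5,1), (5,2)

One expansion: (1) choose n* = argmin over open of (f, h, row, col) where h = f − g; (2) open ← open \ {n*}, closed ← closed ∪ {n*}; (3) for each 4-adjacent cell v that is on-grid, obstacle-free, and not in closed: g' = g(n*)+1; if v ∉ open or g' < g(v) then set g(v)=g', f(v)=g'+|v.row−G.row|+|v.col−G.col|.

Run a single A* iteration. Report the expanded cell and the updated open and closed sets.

expanded=(3,2); open=[(2,2) g=4 f=9, (3,3) g=4 f=9, (5,0) g=1 f=11, (5,3) g=2 f=9, (6,2) g=2 f=11]; closed=[(3,2), (4,2), (5,1), (5,2)]

step 1: expand (3,2) (f=9, h=6) → closed; open now [(2,2) g=4 f=9, (3,3) g=4 f=9, (5,0) g=1 f=11, (5,3) g=2 f=9, (6,2) g=2 f=11]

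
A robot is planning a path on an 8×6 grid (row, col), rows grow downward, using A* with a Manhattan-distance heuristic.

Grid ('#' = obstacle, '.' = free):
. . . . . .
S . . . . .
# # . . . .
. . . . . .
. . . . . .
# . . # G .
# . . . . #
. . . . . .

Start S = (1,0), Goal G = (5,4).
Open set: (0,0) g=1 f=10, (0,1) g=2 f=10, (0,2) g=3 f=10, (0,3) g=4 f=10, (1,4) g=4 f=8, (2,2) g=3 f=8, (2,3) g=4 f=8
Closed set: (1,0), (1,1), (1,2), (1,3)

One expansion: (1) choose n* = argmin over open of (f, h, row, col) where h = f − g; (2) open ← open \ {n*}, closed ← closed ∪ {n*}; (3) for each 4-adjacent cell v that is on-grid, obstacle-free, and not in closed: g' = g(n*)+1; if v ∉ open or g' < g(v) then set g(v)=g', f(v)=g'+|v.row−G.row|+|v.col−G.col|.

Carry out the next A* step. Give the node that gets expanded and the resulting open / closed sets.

step 1: expand (1,4) (f=8, h=4) → closed; open now [(0,0) g=1 f=10, (0,1) g=2 f=10, (0,2) g=3 f=10, (0,3) g=4 f=10, (0,4) g=5 f=10, (1,5) g=5 f=10, (2,2) g=3 f=8, (2,3) g=4 f=8, (2,4) g=5 f=8]

expanded=(1,4); open=[(0,0) g=1 f=10, (0,1) g=2 f=10, (0,2) g=3 f=10, (0,3) g=4 f=10, (0,4) g=5 f=10, (1,5) g=5 f=10, (2,2) g=3 f=8, (2,3) g=4 f=8, (2,4) g=5 f=8]; closed=[(1,0), (1,1), (1,2), (1,3), (1,4)]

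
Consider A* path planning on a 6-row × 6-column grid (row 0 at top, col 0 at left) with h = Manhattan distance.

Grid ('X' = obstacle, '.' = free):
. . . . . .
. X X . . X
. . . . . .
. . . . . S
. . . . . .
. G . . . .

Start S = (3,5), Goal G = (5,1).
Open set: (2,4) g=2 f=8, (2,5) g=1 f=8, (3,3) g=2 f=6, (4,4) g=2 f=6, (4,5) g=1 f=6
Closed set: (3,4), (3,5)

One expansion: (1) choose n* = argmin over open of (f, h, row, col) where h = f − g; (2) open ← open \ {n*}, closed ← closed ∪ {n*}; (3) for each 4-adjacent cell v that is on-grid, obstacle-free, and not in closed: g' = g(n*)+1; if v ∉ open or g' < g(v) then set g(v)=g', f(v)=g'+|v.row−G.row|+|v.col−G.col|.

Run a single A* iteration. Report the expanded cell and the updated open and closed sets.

expanded=(3,3); open=[(2,3) g=3 f=8, (2,4) g=2 f=8, (2,5) g=1 f=8, (3,2) g=3 f=6, (4,3) g=3 f=6, (4,4) g=2 f=6, (4,5) g=1 f=6]; closed=[(3,3), (3,4), (3,5)]

step 1: expand (3,3) (f=6, h=4) → closed; open now [(2,3) g=3 f=8, (2,4) g=2 f=8, (2,5) g=1 f=8, (3,2) g=3 f=6, (4,3) g=3 f=6, (4,4) g=2 f=6, (4,5) g=1 f=6]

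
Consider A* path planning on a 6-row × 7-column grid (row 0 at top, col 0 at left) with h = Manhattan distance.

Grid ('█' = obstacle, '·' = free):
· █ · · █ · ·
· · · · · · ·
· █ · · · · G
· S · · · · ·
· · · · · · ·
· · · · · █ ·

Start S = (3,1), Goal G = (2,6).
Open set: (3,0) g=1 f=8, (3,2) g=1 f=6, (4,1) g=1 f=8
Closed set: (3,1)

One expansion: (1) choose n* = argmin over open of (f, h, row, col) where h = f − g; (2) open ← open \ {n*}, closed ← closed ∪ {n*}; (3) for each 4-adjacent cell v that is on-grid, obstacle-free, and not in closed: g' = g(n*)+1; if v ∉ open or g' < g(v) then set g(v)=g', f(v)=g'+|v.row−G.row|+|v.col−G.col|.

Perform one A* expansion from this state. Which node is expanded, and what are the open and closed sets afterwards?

expanded=(3,2); open=[(2,2) g=2 f=6, (3,0) g=1 f=8, (3,3) g=2 f=6, (4,1) g=1 f=8, (4,2) g=2 f=8]; closed=[(3,1), (3,2)]

step 1: expand (3,2) (f=6, h=5) → closed; open now [(2,2) g=2 f=6, (3,0) g=1 f=8, (3,3) g=2 f=6, (4,1) g=1 f=8, (4,2) g=2 f=8]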